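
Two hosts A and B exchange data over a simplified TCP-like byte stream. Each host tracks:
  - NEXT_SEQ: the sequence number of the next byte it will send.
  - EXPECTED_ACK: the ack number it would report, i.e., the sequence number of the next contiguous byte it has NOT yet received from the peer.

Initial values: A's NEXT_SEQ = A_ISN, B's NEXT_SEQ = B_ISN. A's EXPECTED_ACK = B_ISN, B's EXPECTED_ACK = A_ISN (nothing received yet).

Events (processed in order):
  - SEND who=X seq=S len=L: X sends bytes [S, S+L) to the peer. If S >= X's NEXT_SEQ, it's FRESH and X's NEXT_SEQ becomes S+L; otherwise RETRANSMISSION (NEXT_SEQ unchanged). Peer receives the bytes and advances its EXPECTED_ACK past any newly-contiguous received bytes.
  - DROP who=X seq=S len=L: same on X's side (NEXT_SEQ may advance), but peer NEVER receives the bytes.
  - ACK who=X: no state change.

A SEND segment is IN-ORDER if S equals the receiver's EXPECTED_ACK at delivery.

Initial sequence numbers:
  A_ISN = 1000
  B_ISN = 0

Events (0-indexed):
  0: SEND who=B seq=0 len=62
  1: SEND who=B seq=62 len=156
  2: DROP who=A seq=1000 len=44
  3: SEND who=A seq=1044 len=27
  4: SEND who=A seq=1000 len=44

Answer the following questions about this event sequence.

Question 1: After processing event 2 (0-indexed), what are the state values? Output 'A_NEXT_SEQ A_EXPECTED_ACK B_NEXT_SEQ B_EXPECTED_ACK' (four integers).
After event 0: A_seq=1000 A_ack=62 B_seq=62 B_ack=1000
After event 1: A_seq=1000 A_ack=218 B_seq=218 B_ack=1000
After event 2: A_seq=1044 A_ack=218 B_seq=218 B_ack=1000

1044 218 218 1000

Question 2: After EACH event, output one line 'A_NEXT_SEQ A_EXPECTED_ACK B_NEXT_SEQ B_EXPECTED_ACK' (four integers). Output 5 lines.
1000 62 62 1000
1000 218 218 1000
1044 218 218 1000
1071 218 218 1000
1071 218 218 1071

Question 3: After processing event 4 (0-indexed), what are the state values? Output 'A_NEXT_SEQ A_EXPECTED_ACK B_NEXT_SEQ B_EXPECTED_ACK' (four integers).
After event 0: A_seq=1000 A_ack=62 B_seq=62 B_ack=1000
After event 1: A_seq=1000 A_ack=218 B_seq=218 B_ack=1000
After event 2: A_seq=1044 A_ack=218 B_seq=218 B_ack=1000
After event 3: A_seq=1071 A_ack=218 B_seq=218 B_ack=1000
After event 4: A_seq=1071 A_ack=218 B_seq=218 B_ack=1071

1071 218 218 1071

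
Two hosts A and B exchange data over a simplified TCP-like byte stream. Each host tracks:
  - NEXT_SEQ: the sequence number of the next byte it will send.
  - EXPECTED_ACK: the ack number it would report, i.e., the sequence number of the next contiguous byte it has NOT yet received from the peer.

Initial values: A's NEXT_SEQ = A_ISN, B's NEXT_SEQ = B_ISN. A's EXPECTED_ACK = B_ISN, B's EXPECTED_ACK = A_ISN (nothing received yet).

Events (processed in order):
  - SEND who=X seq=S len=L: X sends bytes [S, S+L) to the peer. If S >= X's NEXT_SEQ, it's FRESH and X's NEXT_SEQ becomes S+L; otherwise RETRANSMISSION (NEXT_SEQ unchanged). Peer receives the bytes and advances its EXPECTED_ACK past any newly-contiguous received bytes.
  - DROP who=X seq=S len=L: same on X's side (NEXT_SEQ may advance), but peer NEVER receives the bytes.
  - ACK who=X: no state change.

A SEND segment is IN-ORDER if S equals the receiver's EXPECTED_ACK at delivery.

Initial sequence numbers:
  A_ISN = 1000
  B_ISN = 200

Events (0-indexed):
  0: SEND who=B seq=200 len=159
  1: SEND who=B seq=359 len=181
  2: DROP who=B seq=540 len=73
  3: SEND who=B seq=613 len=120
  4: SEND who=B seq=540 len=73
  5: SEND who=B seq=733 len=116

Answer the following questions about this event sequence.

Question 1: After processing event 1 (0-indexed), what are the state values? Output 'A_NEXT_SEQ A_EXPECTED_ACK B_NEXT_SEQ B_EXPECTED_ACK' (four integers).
After event 0: A_seq=1000 A_ack=359 B_seq=359 B_ack=1000
After event 1: A_seq=1000 A_ack=540 B_seq=540 B_ack=1000

1000 540 540 1000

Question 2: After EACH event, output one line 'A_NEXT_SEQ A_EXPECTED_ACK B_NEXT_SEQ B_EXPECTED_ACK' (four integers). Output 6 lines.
1000 359 359 1000
1000 540 540 1000
1000 540 613 1000
1000 540 733 1000
1000 733 733 1000
1000 849 849 1000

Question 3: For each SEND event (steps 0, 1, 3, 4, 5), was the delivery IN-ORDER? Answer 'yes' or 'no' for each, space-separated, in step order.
Answer: yes yes no yes yes

Derivation:
Step 0: SEND seq=200 -> in-order
Step 1: SEND seq=359 -> in-order
Step 3: SEND seq=613 -> out-of-order
Step 4: SEND seq=540 -> in-order
Step 5: SEND seq=733 -> in-order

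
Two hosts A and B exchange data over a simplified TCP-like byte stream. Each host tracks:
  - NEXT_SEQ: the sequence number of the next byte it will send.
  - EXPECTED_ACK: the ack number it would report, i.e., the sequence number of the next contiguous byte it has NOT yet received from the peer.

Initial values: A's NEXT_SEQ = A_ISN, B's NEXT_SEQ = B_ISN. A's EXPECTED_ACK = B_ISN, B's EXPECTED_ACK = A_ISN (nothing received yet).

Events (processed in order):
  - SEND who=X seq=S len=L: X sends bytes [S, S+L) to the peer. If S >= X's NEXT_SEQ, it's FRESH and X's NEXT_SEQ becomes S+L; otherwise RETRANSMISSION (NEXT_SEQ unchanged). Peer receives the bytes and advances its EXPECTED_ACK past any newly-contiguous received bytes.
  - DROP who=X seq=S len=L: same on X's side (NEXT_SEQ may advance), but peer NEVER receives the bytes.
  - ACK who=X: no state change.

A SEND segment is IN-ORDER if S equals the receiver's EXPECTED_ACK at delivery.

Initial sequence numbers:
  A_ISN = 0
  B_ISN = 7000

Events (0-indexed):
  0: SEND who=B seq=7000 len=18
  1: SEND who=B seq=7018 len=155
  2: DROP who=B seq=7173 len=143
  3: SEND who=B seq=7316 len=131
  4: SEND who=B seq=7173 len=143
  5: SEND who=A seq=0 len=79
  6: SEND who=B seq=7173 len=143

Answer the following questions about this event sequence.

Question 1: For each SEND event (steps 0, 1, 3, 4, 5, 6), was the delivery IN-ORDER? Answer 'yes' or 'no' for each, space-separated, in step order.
Step 0: SEND seq=7000 -> in-order
Step 1: SEND seq=7018 -> in-order
Step 3: SEND seq=7316 -> out-of-order
Step 4: SEND seq=7173 -> in-order
Step 5: SEND seq=0 -> in-order
Step 6: SEND seq=7173 -> out-of-order

Answer: yes yes no yes yes no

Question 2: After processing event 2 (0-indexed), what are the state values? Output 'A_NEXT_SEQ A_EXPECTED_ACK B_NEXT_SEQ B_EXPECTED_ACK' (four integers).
After event 0: A_seq=0 A_ack=7018 B_seq=7018 B_ack=0
After event 1: A_seq=0 A_ack=7173 B_seq=7173 B_ack=0
After event 2: A_seq=0 A_ack=7173 B_seq=7316 B_ack=0

0 7173 7316 0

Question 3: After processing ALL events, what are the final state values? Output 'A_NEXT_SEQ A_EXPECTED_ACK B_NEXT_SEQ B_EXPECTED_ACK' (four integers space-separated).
After event 0: A_seq=0 A_ack=7018 B_seq=7018 B_ack=0
After event 1: A_seq=0 A_ack=7173 B_seq=7173 B_ack=0
After event 2: A_seq=0 A_ack=7173 B_seq=7316 B_ack=0
After event 3: A_seq=0 A_ack=7173 B_seq=7447 B_ack=0
After event 4: A_seq=0 A_ack=7447 B_seq=7447 B_ack=0
After event 5: A_seq=79 A_ack=7447 B_seq=7447 B_ack=79
After event 6: A_seq=79 A_ack=7447 B_seq=7447 B_ack=79

Answer: 79 7447 7447 79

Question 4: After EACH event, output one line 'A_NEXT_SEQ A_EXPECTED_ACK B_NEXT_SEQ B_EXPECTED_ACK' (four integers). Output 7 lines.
0 7018 7018 0
0 7173 7173 0
0 7173 7316 0
0 7173 7447 0
0 7447 7447 0
79 7447 7447 79
79 7447 7447 79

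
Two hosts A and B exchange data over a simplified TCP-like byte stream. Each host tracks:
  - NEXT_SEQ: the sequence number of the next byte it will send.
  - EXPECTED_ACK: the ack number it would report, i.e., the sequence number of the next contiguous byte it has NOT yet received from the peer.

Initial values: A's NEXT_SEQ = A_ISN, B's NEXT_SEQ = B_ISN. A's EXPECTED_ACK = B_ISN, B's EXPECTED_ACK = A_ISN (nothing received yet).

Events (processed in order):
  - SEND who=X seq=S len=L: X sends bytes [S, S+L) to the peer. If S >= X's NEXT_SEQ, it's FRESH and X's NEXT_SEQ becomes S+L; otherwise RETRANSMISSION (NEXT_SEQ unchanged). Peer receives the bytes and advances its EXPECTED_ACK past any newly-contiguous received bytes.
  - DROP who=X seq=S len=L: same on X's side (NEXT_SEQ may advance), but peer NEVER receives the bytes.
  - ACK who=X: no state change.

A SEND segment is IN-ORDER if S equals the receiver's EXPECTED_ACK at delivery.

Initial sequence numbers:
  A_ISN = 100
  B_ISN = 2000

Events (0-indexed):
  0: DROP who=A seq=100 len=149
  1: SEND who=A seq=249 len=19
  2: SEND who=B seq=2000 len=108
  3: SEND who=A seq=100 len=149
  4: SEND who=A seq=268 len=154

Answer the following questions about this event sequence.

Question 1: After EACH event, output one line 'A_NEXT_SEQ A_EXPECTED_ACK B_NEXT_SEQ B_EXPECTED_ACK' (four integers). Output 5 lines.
249 2000 2000 100
268 2000 2000 100
268 2108 2108 100
268 2108 2108 268
422 2108 2108 422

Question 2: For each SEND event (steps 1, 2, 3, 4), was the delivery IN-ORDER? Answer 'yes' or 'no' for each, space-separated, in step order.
Step 1: SEND seq=249 -> out-of-order
Step 2: SEND seq=2000 -> in-order
Step 3: SEND seq=100 -> in-order
Step 4: SEND seq=268 -> in-order

Answer: no yes yes yes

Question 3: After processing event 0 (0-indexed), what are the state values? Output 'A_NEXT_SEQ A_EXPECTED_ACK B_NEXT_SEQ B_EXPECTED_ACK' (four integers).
After event 0: A_seq=249 A_ack=2000 B_seq=2000 B_ack=100

249 2000 2000 100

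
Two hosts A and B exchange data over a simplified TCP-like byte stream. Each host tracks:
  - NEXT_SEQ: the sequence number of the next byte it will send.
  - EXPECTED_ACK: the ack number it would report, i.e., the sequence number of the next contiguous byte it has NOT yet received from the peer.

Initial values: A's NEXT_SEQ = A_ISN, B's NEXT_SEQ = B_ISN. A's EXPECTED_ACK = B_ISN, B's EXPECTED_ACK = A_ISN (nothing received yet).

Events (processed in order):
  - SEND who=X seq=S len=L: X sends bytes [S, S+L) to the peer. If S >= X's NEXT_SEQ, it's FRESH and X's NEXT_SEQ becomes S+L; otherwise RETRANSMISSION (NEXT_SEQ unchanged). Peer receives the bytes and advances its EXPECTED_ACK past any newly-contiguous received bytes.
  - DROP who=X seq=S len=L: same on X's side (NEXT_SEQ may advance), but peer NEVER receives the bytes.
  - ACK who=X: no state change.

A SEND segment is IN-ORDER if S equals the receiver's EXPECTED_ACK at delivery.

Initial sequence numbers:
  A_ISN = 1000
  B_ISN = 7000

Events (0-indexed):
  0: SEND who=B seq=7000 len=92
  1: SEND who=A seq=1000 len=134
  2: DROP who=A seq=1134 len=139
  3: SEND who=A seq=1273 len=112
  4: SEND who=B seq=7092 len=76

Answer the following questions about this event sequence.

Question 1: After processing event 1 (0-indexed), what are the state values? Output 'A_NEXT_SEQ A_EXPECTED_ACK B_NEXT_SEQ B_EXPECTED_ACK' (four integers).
After event 0: A_seq=1000 A_ack=7092 B_seq=7092 B_ack=1000
After event 1: A_seq=1134 A_ack=7092 B_seq=7092 B_ack=1134

1134 7092 7092 1134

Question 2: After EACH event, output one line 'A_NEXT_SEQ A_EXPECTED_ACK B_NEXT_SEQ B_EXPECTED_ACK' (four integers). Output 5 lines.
1000 7092 7092 1000
1134 7092 7092 1134
1273 7092 7092 1134
1385 7092 7092 1134
1385 7168 7168 1134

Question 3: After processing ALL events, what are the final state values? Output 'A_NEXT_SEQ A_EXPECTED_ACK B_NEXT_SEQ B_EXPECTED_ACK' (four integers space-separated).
After event 0: A_seq=1000 A_ack=7092 B_seq=7092 B_ack=1000
After event 1: A_seq=1134 A_ack=7092 B_seq=7092 B_ack=1134
After event 2: A_seq=1273 A_ack=7092 B_seq=7092 B_ack=1134
After event 3: A_seq=1385 A_ack=7092 B_seq=7092 B_ack=1134
After event 4: A_seq=1385 A_ack=7168 B_seq=7168 B_ack=1134

Answer: 1385 7168 7168 1134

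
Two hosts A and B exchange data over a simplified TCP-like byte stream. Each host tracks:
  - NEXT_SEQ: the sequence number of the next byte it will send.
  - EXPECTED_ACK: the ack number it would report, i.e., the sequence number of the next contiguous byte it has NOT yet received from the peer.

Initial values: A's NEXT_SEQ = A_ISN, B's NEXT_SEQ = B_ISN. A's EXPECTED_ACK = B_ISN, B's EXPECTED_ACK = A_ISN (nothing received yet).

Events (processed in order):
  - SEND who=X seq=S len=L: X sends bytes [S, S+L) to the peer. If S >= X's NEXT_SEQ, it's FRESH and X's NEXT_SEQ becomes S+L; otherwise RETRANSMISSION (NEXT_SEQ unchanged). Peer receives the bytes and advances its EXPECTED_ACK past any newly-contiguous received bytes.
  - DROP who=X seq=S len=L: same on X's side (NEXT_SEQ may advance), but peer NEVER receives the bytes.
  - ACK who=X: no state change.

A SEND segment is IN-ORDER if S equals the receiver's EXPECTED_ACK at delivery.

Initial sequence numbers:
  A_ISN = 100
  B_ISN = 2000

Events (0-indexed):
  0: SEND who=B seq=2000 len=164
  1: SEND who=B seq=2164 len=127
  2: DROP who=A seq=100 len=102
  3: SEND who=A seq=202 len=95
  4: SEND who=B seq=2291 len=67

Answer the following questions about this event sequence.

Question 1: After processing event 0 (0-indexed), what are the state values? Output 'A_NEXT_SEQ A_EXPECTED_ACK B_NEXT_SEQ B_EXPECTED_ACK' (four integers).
After event 0: A_seq=100 A_ack=2164 B_seq=2164 B_ack=100

100 2164 2164 100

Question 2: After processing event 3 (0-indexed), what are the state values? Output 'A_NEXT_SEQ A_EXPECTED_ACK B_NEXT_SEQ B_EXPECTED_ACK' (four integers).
After event 0: A_seq=100 A_ack=2164 B_seq=2164 B_ack=100
After event 1: A_seq=100 A_ack=2291 B_seq=2291 B_ack=100
After event 2: A_seq=202 A_ack=2291 B_seq=2291 B_ack=100
After event 3: A_seq=297 A_ack=2291 B_seq=2291 B_ack=100

297 2291 2291 100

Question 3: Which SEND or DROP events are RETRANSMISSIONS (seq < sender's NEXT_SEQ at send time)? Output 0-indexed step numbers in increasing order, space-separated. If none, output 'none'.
Answer: none

Derivation:
Step 0: SEND seq=2000 -> fresh
Step 1: SEND seq=2164 -> fresh
Step 2: DROP seq=100 -> fresh
Step 3: SEND seq=202 -> fresh
Step 4: SEND seq=2291 -> fresh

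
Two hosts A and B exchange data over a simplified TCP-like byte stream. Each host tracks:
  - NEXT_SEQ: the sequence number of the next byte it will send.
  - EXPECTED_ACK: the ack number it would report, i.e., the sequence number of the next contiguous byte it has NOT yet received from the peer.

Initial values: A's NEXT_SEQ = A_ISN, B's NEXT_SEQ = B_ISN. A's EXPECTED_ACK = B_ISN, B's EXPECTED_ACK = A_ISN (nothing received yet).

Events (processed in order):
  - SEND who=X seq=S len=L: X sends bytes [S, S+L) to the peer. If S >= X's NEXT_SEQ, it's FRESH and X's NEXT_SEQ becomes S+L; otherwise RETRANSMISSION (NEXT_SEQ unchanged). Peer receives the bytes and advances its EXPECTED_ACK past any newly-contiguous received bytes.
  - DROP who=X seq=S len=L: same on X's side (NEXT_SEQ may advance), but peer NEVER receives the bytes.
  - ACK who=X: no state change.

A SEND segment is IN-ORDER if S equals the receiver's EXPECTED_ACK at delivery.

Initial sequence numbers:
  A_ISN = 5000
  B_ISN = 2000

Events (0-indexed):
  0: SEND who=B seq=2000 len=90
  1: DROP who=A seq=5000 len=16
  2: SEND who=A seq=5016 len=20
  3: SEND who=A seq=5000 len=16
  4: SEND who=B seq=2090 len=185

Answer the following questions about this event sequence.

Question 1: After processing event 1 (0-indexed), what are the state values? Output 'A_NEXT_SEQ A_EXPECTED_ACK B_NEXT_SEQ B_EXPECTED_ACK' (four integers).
After event 0: A_seq=5000 A_ack=2090 B_seq=2090 B_ack=5000
After event 1: A_seq=5016 A_ack=2090 B_seq=2090 B_ack=5000

5016 2090 2090 5000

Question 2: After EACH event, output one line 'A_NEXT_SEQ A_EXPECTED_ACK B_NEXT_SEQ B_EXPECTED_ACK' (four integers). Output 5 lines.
5000 2090 2090 5000
5016 2090 2090 5000
5036 2090 2090 5000
5036 2090 2090 5036
5036 2275 2275 5036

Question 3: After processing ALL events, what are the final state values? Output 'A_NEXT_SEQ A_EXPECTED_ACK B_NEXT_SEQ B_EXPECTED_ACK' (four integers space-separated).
After event 0: A_seq=5000 A_ack=2090 B_seq=2090 B_ack=5000
After event 1: A_seq=5016 A_ack=2090 B_seq=2090 B_ack=5000
After event 2: A_seq=5036 A_ack=2090 B_seq=2090 B_ack=5000
After event 3: A_seq=5036 A_ack=2090 B_seq=2090 B_ack=5036
After event 4: A_seq=5036 A_ack=2275 B_seq=2275 B_ack=5036

Answer: 5036 2275 2275 5036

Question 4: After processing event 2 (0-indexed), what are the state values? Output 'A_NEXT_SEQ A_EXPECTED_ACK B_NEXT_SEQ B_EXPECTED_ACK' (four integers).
After event 0: A_seq=5000 A_ack=2090 B_seq=2090 B_ack=5000
After event 1: A_seq=5016 A_ack=2090 B_seq=2090 B_ack=5000
After event 2: A_seq=5036 A_ack=2090 B_seq=2090 B_ack=5000

5036 2090 2090 5000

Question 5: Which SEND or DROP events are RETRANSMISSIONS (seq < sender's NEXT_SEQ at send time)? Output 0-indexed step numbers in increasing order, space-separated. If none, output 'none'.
Answer: 3

Derivation:
Step 0: SEND seq=2000 -> fresh
Step 1: DROP seq=5000 -> fresh
Step 2: SEND seq=5016 -> fresh
Step 3: SEND seq=5000 -> retransmit
Step 4: SEND seq=2090 -> fresh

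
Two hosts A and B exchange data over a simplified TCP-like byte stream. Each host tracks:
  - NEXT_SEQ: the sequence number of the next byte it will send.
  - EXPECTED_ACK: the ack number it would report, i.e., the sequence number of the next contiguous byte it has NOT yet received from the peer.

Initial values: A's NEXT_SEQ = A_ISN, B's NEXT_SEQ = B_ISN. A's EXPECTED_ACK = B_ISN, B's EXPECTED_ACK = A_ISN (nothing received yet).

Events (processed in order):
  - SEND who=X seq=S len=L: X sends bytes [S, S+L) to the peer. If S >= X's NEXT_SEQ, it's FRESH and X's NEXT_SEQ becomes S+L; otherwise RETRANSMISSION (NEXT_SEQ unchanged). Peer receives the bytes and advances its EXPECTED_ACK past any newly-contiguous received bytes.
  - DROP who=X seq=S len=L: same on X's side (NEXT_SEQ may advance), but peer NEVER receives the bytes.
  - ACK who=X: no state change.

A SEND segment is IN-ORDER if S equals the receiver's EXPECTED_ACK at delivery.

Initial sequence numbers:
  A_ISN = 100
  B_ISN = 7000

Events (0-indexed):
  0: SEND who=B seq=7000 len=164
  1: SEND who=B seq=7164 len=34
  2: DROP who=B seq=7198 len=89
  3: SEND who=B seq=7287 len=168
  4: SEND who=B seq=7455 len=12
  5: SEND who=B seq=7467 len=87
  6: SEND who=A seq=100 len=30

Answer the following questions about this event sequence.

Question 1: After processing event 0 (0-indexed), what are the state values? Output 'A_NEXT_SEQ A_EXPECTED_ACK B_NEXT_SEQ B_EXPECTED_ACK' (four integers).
After event 0: A_seq=100 A_ack=7164 B_seq=7164 B_ack=100

100 7164 7164 100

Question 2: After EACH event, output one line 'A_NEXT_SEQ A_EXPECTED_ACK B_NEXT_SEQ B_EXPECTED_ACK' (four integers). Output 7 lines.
100 7164 7164 100
100 7198 7198 100
100 7198 7287 100
100 7198 7455 100
100 7198 7467 100
100 7198 7554 100
130 7198 7554 130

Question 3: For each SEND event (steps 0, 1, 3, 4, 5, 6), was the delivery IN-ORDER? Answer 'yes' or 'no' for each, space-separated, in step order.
Step 0: SEND seq=7000 -> in-order
Step 1: SEND seq=7164 -> in-order
Step 3: SEND seq=7287 -> out-of-order
Step 4: SEND seq=7455 -> out-of-order
Step 5: SEND seq=7467 -> out-of-order
Step 6: SEND seq=100 -> in-order

Answer: yes yes no no no yes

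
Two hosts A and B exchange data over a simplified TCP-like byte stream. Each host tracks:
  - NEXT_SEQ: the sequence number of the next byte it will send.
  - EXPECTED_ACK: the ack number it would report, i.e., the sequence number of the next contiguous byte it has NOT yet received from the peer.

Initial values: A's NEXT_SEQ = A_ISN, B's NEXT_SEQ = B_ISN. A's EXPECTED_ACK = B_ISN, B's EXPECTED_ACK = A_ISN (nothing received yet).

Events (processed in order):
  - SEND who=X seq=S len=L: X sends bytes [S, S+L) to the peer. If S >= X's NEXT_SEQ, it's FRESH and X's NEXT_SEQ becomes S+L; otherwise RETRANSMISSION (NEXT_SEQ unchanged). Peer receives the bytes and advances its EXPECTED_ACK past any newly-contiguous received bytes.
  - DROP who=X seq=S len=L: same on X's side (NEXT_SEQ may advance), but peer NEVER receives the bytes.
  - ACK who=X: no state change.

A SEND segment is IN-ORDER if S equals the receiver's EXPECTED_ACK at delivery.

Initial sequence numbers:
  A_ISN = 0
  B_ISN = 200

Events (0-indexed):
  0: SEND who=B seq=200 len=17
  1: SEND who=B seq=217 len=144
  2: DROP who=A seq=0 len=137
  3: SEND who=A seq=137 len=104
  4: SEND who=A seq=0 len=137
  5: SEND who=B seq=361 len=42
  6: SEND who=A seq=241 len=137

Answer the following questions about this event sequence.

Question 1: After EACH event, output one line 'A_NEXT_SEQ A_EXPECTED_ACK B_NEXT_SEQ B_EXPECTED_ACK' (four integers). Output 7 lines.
0 217 217 0
0 361 361 0
137 361 361 0
241 361 361 0
241 361 361 241
241 403 403 241
378 403 403 378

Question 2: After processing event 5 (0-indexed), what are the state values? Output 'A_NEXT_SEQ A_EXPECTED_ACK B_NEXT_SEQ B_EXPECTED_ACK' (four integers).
After event 0: A_seq=0 A_ack=217 B_seq=217 B_ack=0
After event 1: A_seq=0 A_ack=361 B_seq=361 B_ack=0
After event 2: A_seq=137 A_ack=361 B_seq=361 B_ack=0
After event 3: A_seq=241 A_ack=361 B_seq=361 B_ack=0
After event 4: A_seq=241 A_ack=361 B_seq=361 B_ack=241
After event 5: A_seq=241 A_ack=403 B_seq=403 B_ack=241

241 403 403 241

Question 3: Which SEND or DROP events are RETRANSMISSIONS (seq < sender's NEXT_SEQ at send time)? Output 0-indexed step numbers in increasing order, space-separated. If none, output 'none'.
Step 0: SEND seq=200 -> fresh
Step 1: SEND seq=217 -> fresh
Step 2: DROP seq=0 -> fresh
Step 3: SEND seq=137 -> fresh
Step 4: SEND seq=0 -> retransmit
Step 5: SEND seq=361 -> fresh
Step 6: SEND seq=241 -> fresh

Answer: 4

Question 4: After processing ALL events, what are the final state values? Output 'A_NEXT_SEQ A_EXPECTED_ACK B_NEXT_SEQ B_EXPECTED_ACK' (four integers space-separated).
Answer: 378 403 403 378

Derivation:
After event 0: A_seq=0 A_ack=217 B_seq=217 B_ack=0
After event 1: A_seq=0 A_ack=361 B_seq=361 B_ack=0
After event 2: A_seq=137 A_ack=361 B_seq=361 B_ack=0
After event 3: A_seq=241 A_ack=361 B_seq=361 B_ack=0
After event 4: A_seq=241 A_ack=361 B_seq=361 B_ack=241
After event 5: A_seq=241 A_ack=403 B_seq=403 B_ack=241
After event 6: A_seq=378 A_ack=403 B_seq=403 B_ack=378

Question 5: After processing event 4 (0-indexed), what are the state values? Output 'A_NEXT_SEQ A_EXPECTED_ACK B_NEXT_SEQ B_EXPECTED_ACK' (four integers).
After event 0: A_seq=0 A_ack=217 B_seq=217 B_ack=0
After event 1: A_seq=0 A_ack=361 B_seq=361 B_ack=0
After event 2: A_seq=137 A_ack=361 B_seq=361 B_ack=0
After event 3: A_seq=241 A_ack=361 B_seq=361 B_ack=0
After event 4: A_seq=241 A_ack=361 B_seq=361 B_ack=241

241 361 361 241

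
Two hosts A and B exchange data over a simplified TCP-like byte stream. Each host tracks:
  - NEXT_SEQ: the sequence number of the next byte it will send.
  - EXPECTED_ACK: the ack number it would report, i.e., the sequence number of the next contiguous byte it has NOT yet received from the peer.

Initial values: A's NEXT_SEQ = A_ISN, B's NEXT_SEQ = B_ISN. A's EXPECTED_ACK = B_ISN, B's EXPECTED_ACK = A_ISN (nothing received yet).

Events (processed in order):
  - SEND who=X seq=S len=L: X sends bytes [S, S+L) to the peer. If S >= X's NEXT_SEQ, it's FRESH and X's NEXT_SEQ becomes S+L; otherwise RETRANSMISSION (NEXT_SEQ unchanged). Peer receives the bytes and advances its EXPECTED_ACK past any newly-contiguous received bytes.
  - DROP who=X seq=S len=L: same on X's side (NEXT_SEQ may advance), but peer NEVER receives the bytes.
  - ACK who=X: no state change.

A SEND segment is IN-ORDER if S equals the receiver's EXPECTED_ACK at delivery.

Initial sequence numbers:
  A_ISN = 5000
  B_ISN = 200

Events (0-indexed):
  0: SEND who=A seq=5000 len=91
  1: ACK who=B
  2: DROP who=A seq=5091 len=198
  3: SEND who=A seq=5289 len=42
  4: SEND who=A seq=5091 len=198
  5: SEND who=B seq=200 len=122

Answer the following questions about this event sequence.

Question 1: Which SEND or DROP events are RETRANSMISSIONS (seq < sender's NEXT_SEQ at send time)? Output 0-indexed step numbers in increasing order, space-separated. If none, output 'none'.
Step 0: SEND seq=5000 -> fresh
Step 2: DROP seq=5091 -> fresh
Step 3: SEND seq=5289 -> fresh
Step 4: SEND seq=5091 -> retransmit
Step 5: SEND seq=200 -> fresh

Answer: 4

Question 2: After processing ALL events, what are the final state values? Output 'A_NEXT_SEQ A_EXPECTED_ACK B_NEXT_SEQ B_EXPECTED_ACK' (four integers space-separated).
Answer: 5331 322 322 5331

Derivation:
After event 0: A_seq=5091 A_ack=200 B_seq=200 B_ack=5091
After event 1: A_seq=5091 A_ack=200 B_seq=200 B_ack=5091
After event 2: A_seq=5289 A_ack=200 B_seq=200 B_ack=5091
After event 3: A_seq=5331 A_ack=200 B_seq=200 B_ack=5091
After event 4: A_seq=5331 A_ack=200 B_seq=200 B_ack=5331
After event 5: A_seq=5331 A_ack=322 B_seq=322 B_ack=5331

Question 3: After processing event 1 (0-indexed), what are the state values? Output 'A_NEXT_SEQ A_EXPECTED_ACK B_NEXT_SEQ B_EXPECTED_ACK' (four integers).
After event 0: A_seq=5091 A_ack=200 B_seq=200 B_ack=5091
After event 1: A_seq=5091 A_ack=200 B_seq=200 B_ack=5091

5091 200 200 5091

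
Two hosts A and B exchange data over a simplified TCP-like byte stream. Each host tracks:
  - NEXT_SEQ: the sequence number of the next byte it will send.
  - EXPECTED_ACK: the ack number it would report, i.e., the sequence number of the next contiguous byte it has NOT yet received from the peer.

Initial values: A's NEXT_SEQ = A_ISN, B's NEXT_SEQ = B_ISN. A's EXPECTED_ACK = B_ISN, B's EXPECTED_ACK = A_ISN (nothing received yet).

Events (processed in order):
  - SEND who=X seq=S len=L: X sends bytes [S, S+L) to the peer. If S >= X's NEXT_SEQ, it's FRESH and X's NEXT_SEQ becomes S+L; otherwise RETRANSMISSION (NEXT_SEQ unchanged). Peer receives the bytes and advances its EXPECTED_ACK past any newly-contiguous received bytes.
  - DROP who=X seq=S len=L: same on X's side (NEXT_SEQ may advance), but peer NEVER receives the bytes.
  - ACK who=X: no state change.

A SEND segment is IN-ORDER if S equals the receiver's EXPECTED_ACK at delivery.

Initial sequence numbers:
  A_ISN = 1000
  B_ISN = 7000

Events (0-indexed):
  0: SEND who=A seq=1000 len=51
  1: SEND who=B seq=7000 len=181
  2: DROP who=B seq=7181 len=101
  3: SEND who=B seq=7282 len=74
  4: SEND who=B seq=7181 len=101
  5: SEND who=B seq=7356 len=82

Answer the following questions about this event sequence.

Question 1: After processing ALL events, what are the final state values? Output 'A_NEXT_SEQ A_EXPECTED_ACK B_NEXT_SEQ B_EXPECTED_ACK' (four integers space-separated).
After event 0: A_seq=1051 A_ack=7000 B_seq=7000 B_ack=1051
After event 1: A_seq=1051 A_ack=7181 B_seq=7181 B_ack=1051
After event 2: A_seq=1051 A_ack=7181 B_seq=7282 B_ack=1051
After event 3: A_seq=1051 A_ack=7181 B_seq=7356 B_ack=1051
After event 4: A_seq=1051 A_ack=7356 B_seq=7356 B_ack=1051
After event 5: A_seq=1051 A_ack=7438 B_seq=7438 B_ack=1051

Answer: 1051 7438 7438 1051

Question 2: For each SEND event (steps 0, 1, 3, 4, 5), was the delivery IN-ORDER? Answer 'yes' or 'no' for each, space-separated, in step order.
Step 0: SEND seq=1000 -> in-order
Step 1: SEND seq=7000 -> in-order
Step 3: SEND seq=7282 -> out-of-order
Step 4: SEND seq=7181 -> in-order
Step 5: SEND seq=7356 -> in-order

Answer: yes yes no yes yes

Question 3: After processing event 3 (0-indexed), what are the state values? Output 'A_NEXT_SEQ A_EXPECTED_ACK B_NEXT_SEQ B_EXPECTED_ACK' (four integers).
After event 0: A_seq=1051 A_ack=7000 B_seq=7000 B_ack=1051
After event 1: A_seq=1051 A_ack=7181 B_seq=7181 B_ack=1051
After event 2: A_seq=1051 A_ack=7181 B_seq=7282 B_ack=1051
After event 3: A_seq=1051 A_ack=7181 B_seq=7356 B_ack=1051

1051 7181 7356 1051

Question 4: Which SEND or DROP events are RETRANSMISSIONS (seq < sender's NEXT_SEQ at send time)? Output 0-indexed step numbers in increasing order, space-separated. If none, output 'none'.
Step 0: SEND seq=1000 -> fresh
Step 1: SEND seq=7000 -> fresh
Step 2: DROP seq=7181 -> fresh
Step 3: SEND seq=7282 -> fresh
Step 4: SEND seq=7181 -> retransmit
Step 5: SEND seq=7356 -> fresh

Answer: 4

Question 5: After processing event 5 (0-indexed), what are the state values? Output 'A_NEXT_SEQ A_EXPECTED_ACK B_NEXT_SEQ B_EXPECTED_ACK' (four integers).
After event 0: A_seq=1051 A_ack=7000 B_seq=7000 B_ack=1051
After event 1: A_seq=1051 A_ack=7181 B_seq=7181 B_ack=1051
After event 2: A_seq=1051 A_ack=7181 B_seq=7282 B_ack=1051
After event 3: A_seq=1051 A_ack=7181 B_seq=7356 B_ack=1051
After event 4: A_seq=1051 A_ack=7356 B_seq=7356 B_ack=1051
After event 5: A_seq=1051 A_ack=7438 B_seq=7438 B_ack=1051

1051 7438 7438 1051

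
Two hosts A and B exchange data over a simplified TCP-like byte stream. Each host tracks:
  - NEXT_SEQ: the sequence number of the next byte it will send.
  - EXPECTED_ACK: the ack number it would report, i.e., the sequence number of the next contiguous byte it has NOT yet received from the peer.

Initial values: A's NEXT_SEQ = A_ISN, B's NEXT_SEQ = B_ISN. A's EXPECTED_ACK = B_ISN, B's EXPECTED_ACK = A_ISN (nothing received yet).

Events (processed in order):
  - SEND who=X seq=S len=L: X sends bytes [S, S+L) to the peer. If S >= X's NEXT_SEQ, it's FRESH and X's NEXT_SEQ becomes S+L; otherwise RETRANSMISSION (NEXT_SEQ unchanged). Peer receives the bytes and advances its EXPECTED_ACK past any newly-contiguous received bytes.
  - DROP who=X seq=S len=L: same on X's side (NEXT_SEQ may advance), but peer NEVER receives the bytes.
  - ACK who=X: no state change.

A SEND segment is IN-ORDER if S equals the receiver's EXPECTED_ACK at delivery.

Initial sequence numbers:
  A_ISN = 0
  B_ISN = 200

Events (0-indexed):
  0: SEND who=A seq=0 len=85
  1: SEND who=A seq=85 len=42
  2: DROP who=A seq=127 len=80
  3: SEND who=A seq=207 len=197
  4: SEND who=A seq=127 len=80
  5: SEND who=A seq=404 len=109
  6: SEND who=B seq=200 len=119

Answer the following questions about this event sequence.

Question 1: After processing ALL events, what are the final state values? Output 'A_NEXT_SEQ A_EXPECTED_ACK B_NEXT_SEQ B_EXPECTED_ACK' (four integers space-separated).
After event 0: A_seq=85 A_ack=200 B_seq=200 B_ack=85
After event 1: A_seq=127 A_ack=200 B_seq=200 B_ack=127
After event 2: A_seq=207 A_ack=200 B_seq=200 B_ack=127
After event 3: A_seq=404 A_ack=200 B_seq=200 B_ack=127
After event 4: A_seq=404 A_ack=200 B_seq=200 B_ack=404
After event 5: A_seq=513 A_ack=200 B_seq=200 B_ack=513
After event 6: A_seq=513 A_ack=319 B_seq=319 B_ack=513

Answer: 513 319 319 513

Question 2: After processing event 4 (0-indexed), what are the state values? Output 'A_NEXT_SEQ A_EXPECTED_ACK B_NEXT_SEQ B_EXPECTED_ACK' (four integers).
After event 0: A_seq=85 A_ack=200 B_seq=200 B_ack=85
After event 1: A_seq=127 A_ack=200 B_seq=200 B_ack=127
After event 2: A_seq=207 A_ack=200 B_seq=200 B_ack=127
After event 3: A_seq=404 A_ack=200 B_seq=200 B_ack=127
After event 4: A_seq=404 A_ack=200 B_seq=200 B_ack=404

404 200 200 404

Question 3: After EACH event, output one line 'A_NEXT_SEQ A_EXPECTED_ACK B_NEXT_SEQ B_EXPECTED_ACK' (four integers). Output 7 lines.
85 200 200 85
127 200 200 127
207 200 200 127
404 200 200 127
404 200 200 404
513 200 200 513
513 319 319 513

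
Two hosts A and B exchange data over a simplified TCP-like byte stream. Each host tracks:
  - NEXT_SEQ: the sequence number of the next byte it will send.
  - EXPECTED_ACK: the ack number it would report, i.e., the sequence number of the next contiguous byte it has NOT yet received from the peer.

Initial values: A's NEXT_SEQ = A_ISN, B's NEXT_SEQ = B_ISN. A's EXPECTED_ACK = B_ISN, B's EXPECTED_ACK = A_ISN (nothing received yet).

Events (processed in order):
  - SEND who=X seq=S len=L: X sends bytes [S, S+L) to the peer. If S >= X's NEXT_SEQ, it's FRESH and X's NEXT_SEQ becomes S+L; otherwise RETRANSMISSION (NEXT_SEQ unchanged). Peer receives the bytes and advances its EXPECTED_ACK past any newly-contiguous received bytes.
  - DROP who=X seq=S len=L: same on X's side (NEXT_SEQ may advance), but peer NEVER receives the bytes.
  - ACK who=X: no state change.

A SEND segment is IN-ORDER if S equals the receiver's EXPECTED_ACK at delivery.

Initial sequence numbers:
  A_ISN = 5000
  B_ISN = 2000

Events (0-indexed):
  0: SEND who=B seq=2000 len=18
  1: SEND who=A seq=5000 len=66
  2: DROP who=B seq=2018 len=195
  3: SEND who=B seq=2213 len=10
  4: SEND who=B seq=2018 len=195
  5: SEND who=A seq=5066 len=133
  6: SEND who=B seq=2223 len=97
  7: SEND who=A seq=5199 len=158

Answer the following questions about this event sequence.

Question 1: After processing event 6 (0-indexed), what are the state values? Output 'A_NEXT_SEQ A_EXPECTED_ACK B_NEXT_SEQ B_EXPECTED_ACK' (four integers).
After event 0: A_seq=5000 A_ack=2018 B_seq=2018 B_ack=5000
After event 1: A_seq=5066 A_ack=2018 B_seq=2018 B_ack=5066
After event 2: A_seq=5066 A_ack=2018 B_seq=2213 B_ack=5066
After event 3: A_seq=5066 A_ack=2018 B_seq=2223 B_ack=5066
After event 4: A_seq=5066 A_ack=2223 B_seq=2223 B_ack=5066
After event 5: A_seq=5199 A_ack=2223 B_seq=2223 B_ack=5199
After event 6: A_seq=5199 A_ack=2320 B_seq=2320 B_ack=5199

5199 2320 2320 5199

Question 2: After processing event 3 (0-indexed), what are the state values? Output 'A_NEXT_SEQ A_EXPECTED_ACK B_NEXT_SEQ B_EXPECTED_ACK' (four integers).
After event 0: A_seq=5000 A_ack=2018 B_seq=2018 B_ack=5000
After event 1: A_seq=5066 A_ack=2018 B_seq=2018 B_ack=5066
After event 2: A_seq=5066 A_ack=2018 B_seq=2213 B_ack=5066
After event 3: A_seq=5066 A_ack=2018 B_seq=2223 B_ack=5066

5066 2018 2223 5066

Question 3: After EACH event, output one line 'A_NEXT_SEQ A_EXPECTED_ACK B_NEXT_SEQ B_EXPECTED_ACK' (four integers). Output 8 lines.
5000 2018 2018 5000
5066 2018 2018 5066
5066 2018 2213 5066
5066 2018 2223 5066
5066 2223 2223 5066
5199 2223 2223 5199
5199 2320 2320 5199
5357 2320 2320 5357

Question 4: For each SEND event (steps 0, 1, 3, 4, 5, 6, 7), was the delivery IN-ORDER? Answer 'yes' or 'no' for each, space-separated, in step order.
Step 0: SEND seq=2000 -> in-order
Step 1: SEND seq=5000 -> in-order
Step 3: SEND seq=2213 -> out-of-order
Step 4: SEND seq=2018 -> in-order
Step 5: SEND seq=5066 -> in-order
Step 6: SEND seq=2223 -> in-order
Step 7: SEND seq=5199 -> in-order

Answer: yes yes no yes yes yes yes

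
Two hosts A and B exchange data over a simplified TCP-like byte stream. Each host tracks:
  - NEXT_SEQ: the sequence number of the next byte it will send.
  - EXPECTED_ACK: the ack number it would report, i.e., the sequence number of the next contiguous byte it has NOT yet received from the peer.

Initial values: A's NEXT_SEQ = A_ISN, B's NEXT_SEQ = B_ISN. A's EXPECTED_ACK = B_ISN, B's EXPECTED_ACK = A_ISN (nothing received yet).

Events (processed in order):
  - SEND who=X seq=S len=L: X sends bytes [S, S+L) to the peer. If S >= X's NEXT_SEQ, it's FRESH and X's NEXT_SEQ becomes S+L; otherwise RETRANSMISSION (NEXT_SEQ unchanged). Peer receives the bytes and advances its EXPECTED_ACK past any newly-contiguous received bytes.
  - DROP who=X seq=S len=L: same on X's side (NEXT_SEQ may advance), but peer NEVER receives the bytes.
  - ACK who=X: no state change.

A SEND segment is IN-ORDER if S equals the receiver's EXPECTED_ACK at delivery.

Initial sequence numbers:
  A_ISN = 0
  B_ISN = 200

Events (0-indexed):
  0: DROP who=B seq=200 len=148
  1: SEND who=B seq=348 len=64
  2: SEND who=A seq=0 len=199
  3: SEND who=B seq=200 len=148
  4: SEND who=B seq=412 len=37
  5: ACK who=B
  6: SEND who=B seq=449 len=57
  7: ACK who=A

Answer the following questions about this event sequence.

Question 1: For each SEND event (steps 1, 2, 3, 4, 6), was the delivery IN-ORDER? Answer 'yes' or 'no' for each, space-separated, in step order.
Step 1: SEND seq=348 -> out-of-order
Step 2: SEND seq=0 -> in-order
Step 3: SEND seq=200 -> in-order
Step 4: SEND seq=412 -> in-order
Step 6: SEND seq=449 -> in-order

Answer: no yes yes yes yes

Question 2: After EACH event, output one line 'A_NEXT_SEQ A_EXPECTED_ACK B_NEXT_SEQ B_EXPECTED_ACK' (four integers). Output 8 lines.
0 200 348 0
0 200 412 0
199 200 412 199
199 412 412 199
199 449 449 199
199 449 449 199
199 506 506 199
199 506 506 199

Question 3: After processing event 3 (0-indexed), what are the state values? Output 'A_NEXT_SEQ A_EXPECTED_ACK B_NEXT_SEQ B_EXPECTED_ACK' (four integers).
After event 0: A_seq=0 A_ack=200 B_seq=348 B_ack=0
After event 1: A_seq=0 A_ack=200 B_seq=412 B_ack=0
After event 2: A_seq=199 A_ack=200 B_seq=412 B_ack=199
After event 3: A_seq=199 A_ack=412 B_seq=412 B_ack=199

199 412 412 199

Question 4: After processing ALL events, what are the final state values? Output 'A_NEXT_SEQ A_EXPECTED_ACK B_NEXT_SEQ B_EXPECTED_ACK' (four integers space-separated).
After event 0: A_seq=0 A_ack=200 B_seq=348 B_ack=0
After event 1: A_seq=0 A_ack=200 B_seq=412 B_ack=0
After event 2: A_seq=199 A_ack=200 B_seq=412 B_ack=199
After event 3: A_seq=199 A_ack=412 B_seq=412 B_ack=199
After event 4: A_seq=199 A_ack=449 B_seq=449 B_ack=199
After event 5: A_seq=199 A_ack=449 B_seq=449 B_ack=199
After event 6: A_seq=199 A_ack=506 B_seq=506 B_ack=199
After event 7: A_seq=199 A_ack=506 B_seq=506 B_ack=199

Answer: 199 506 506 199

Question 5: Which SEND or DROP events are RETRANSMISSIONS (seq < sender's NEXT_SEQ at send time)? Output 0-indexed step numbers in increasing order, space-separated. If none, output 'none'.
Step 0: DROP seq=200 -> fresh
Step 1: SEND seq=348 -> fresh
Step 2: SEND seq=0 -> fresh
Step 3: SEND seq=200 -> retransmit
Step 4: SEND seq=412 -> fresh
Step 6: SEND seq=449 -> fresh

Answer: 3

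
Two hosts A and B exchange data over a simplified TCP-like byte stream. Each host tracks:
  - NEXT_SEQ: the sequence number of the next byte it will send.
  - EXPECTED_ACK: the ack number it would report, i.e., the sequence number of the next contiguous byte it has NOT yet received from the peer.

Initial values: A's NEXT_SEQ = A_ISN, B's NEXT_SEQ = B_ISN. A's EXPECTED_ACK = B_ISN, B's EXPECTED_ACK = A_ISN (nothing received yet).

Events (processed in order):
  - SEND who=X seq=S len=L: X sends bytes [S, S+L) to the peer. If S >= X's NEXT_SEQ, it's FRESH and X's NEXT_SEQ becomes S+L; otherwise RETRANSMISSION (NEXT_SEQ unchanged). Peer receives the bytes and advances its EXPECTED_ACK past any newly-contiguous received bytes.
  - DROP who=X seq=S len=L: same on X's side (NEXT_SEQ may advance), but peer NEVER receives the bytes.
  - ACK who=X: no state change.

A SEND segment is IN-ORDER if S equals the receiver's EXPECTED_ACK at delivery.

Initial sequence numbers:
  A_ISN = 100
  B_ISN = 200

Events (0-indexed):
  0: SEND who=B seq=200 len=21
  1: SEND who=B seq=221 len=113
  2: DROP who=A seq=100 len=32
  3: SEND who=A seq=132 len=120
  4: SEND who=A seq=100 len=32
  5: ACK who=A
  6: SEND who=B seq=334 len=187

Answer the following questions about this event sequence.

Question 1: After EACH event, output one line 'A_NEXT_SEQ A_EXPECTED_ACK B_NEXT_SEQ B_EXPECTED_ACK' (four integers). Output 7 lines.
100 221 221 100
100 334 334 100
132 334 334 100
252 334 334 100
252 334 334 252
252 334 334 252
252 521 521 252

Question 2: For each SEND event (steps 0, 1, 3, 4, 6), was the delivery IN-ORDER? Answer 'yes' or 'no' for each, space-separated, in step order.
Answer: yes yes no yes yes

Derivation:
Step 0: SEND seq=200 -> in-order
Step 1: SEND seq=221 -> in-order
Step 3: SEND seq=132 -> out-of-order
Step 4: SEND seq=100 -> in-order
Step 6: SEND seq=334 -> in-order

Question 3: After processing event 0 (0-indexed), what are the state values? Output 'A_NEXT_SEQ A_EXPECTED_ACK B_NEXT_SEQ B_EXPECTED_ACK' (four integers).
After event 0: A_seq=100 A_ack=221 B_seq=221 B_ack=100

100 221 221 100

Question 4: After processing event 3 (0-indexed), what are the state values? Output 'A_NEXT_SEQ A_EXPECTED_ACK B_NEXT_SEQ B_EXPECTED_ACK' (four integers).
After event 0: A_seq=100 A_ack=221 B_seq=221 B_ack=100
After event 1: A_seq=100 A_ack=334 B_seq=334 B_ack=100
After event 2: A_seq=132 A_ack=334 B_seq=334 B_ack=100
After event 3: A_seq=252 A_ack=334 B_seq=334 B_ack=100

252 334 334 100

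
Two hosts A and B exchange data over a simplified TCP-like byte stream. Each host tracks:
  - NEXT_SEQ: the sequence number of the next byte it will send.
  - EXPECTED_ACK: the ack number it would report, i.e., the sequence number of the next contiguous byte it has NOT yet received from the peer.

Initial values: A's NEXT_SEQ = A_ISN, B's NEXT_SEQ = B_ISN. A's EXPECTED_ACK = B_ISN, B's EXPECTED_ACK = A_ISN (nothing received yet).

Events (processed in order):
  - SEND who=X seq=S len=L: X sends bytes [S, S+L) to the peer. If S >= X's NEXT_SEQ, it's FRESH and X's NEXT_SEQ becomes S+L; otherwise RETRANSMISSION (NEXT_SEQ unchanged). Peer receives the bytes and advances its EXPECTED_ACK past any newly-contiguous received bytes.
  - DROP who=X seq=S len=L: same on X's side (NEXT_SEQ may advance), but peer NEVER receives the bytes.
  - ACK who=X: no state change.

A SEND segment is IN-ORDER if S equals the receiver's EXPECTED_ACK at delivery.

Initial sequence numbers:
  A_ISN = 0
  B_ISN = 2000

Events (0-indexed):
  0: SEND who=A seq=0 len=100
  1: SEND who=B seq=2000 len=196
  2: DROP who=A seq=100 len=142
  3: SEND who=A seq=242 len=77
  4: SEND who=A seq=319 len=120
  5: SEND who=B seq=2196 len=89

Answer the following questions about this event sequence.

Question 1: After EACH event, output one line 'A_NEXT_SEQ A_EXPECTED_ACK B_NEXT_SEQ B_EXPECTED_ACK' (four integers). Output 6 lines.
100 2000 2000 100
100 2196 2196 100
242 2196 2196 100
319 2196 2196 100
439 2196 2196 100
439 2285 2285 100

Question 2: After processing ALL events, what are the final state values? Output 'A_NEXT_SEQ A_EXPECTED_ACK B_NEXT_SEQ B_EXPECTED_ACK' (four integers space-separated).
Answer: 439 2285 2285 100

Derivation:
After event 0: A_seq=100 A_ack=2000 B_seq=2000 B_ack=100
After event 1: A_seq=100 A_ack=2196 B_seq=2196 B_ack=100
After event 2: A_seq=242 A_ack=2196 B_seq=2196 B_ack=100
After event 3: A_seq=319 A_ack=2196 B_seq=2196 B_ack=100
After event 4: A_seq=439 A_ack=2196 B_seq=2196 B_ack=100
After event 5: A_seq=439 A_ack=2285 B_seq=2285 B_ack=100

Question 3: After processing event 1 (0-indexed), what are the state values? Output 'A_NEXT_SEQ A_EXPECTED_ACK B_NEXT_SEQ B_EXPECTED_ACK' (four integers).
After event 0: A_seq=100 A_ack=2000 B_seq=2000 B_ack=100
After event 1: A_seq=100 A_ack=2196 B_seq=2196 B_ack=100

100 2196 2196 100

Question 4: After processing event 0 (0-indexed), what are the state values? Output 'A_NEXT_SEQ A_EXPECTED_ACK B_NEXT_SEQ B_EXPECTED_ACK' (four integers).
After event 0: A_seq=100 A_ack=2000 B_seq=2000 B_ack=100

100 2000 2000 100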